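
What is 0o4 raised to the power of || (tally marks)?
Convert 0o4 (octal) → 4 (decimal)
Convert || (tally marks) → 2 (decimal)
Compute 4 ^ 2 = 16
16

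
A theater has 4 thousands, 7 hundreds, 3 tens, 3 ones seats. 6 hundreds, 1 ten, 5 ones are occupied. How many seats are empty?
Convert 4 thousands, 7 hundreds, 3 tens, 3 ones (place-value notation) → 4×1000 + 7×100 + 3×10 + 3 = 4733 (decimal)
Convert 6 hundreds, 1 ten, 5 ones (place-value notation) → 6×100 + 1×10 + 5 = 615 (decimal)
Compute 4733 - 615 = 4118
4118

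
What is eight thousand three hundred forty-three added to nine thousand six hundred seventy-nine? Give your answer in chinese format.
Convert eight thousand three hundred forty-three (English words) → 8×1000 + 3×100 + 43 = 8343 (decimal)
Convert nine thousand six hundred seventy-nine (English words) → 9×1000 + 6×100 + 79 = 9679 (decimal)
Compute 8343 + 9679 = 18022
Convert 18022 (decimal) → 18022 = 1×10000 + 8×1000 + 2×10 + 2 → 一万八千零二十二 (Chinese numeral)
一万八千零二十二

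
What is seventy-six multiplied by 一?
Convert seventy-six (English words) → 76 (decimal)
Convert 一 (Chinese numeral) → 1 (decimal)
Compute 76 × 1 = 76
76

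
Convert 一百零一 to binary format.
Convert 一百零一 (Chinese numeral) → 1×100 + 1 = 101 (decimal)
Convert 101 (decimal) → 101 = 64 + 32 + 4 + 1 → 0b1100101 (binary)
0b1100101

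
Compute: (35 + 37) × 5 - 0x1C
Convert 0x1C (hexadecimal) → 1×16 + 12 = 28 (decimal)
Expression in decimal: (35 + 37) × 5 - 28
Parentheses first: 35 + 37 = 72
Multiply: 72 × 5 = 360
Subtract: 360 - 28 = 332
332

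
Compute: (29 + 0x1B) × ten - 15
Convert 0x1B (hexadecimal) → 1×16 + 11 = 27 (decimal)
Convert ten (English words) → 10 (decimal)
Expression in decimal: (29 + 27) × 10 - 15
Parentheses first: 29 + 27 = 56
Multiply: 56 × 10 = 560
Subtract: 560 - 15 = 545
545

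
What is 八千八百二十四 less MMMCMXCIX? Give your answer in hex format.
Convert 八千八百二十四 (Chinese numeral) → 8×1000 + 8×100 + 2×10 + 4 = 8824 (decimal)
Convert MMMCMXCIX (Roman numeral) → 1000 + 1000 + 1000 + 900 + 90 + 9 = 3999 (decimal)
Compute 8824 - 3999 = 4825
Convert 4825 (decimal) → 4825 = 1×4096 + 2×256 + 13×16 + 9 → 0x12D9 (hexadecimal)
0x12D9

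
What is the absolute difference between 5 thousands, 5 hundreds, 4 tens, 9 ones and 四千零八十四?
Convert 5 thousands, 5 hundreds, 4 tens, 9 ones (place-value notation) → 5×1000 + 5×100 + 4×10 + 9 = 5549 (decimal)
Convert 四千零八十四 (Chinese numeral) → 4×1000 + 8×10 + 4 = 4084 (decimal)
Compute |5549 - 4084| = 1465
1465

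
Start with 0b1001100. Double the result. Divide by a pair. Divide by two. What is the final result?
Convert 0b1001100 (binary) → 64 + 8 + 4 = 76 (decimal)
Start: 76
76 × 2 = 152
Convert a pair (colloquial) → 2 (decimal)
152 ÷ 2 = 76
Convert two (English words) → 2 (decimal)
76 ÷ 2 = 38
38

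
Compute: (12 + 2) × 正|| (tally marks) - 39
Convert 正|| (tally marks) → 5 + 2 = 7 (decimal)
Expression in decimal: (12 + 2) × 7 - 39
Parentheses first: 12 + 2 = 14
Multiply: 14 × 7 = 98
Subtract: 98 - 39 = 59
59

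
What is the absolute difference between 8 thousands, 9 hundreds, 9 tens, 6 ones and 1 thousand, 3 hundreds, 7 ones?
Convert 8 thousands, 9 hundreds, 9 tens, 6 ones (place-value notation) → 8×1000 + 9×100 + 9×10 + 6 = 8996 (decimal)
Convert 1 thousand, 3 hundreds, 7 ones (place-value notation) → 1×1000 + 3×100 + 7 = 1307 (decimal)
Compute |8996 - 1307| = 7689
7689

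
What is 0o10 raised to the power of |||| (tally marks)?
Convert 0o10 (octal) → 1×8 = 8 (decimal)
Convert |||| (tally marks) → 4 (decimal)
Compute 8 ^ 4 = 4096
4096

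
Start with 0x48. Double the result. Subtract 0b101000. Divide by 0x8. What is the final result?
Convert 0x48 (hexadecimal) → 4×16 + 8 = 72 (decimal)
Start: 72
72 × 2 = 144
Convert 0b101000 (binary) → 32 + 8 = 40 (decimal)
144 - 40 = 104
Convert 0x8 (hexadecimal) → 8 (decimal)
104 ÷ 8 = 13
13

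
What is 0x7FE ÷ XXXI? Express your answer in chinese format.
Convert 0x7FE (hexadecimal) → 7×256 + 15×16 + 14 = 2046 (decimal)
Convert XXXI (Roman numeral) → 10 + 10 + 10 + 1 = 31 (decimal)
Compute 2046 ÷ 31 = 66
Convert 66 (decimal) → 66 = 6×10 + 6 → 六十六 (Chinese numeral)
六十六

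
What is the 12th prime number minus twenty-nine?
The 12th prime number = 37
Convert twenty-nine (English words) → 29 (decimal)
Compute 37 - 29 = 8
8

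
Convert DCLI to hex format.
Convert DCLI (Roman numeral) → 500 + 100 + 50 + 1 = 651 (decimal)
Convert 651 (decimal) → 651 = 2×256 + 8×16 + 11 → 0x28B (hexadecimal)
0x28B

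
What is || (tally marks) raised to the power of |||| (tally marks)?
Convert || (tally marks) → 2 (decimal)
Convert |||| (tally marks) → 4 (decimal)
Compute 2 ^ 4 = 16
16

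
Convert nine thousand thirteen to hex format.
Convert nine thousand thirteen (English words) → 9×1000 + 13 = 9013 (decimal)
Convert 9013 (decimal) → 9013 = 2×4096 + 3×256 + 3×16 + 5 → 0x2335 (hexadecimal)
0x2335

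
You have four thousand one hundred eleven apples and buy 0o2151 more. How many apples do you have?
Convert four thousand one hundred eleven (English words) → 4×1000 + 1×100 + 11 = 4111 (decimal)
Convert 0o2151 (octal) → 2×512 + 1×64 + 5×8 + 1 = 1129 (decimal)
Compute 4111 + 1129 = 5240
5240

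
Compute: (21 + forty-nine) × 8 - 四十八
Convert forty-nine (English words) → 49 (decimal)
Convert 四十八 (Chinese numeral) → 4×10 + 8 = 48 (decimal)
Expression in decimal: (21 + 49) × 8 - 48
Parentheses first: 21 + 49 = 70
Multiply: 70 × 8 = 560
Subtract: 560 - 48 = 512
512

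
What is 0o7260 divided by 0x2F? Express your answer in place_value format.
Convert 0o7260 (octal) → 7×512 + 2×64 + 6×8 = 3760 (decimal)
Convert 0x2F (hexadecimal) → 2×16 + 15 = 47 (decimal)
Compute 3760 ÷ 47 = 80
Convert 80 (decimal) → 80 = 8×10 → 8 tens (place-value notation)
8 tens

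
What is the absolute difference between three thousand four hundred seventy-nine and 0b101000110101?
Convert three thousand four hundred seventy-nine (English words) → 3×1000 + 4×100 + 79 = 3479 (decimal)
Convert 0b101000110101 (binary) → 2048 + 512 + 32 + 16 + 4 + 1 = 2613 (decimal)
Compute |3479 - 2613| = 866
866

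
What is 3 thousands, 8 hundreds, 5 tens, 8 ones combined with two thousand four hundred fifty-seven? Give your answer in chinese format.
Convert 3 thousands, 8 hundreds, 5 tens, 8 ones (place-value notation) → 3×1000 + 8×100 + 5×10 + 8 = 3858 (decimal)
Convert two thousand four hundred fifty-seven (English words) → 2×1000 + 4×100 + 57 = 2457 (decimal)
Compute 3858 + 2457 = 6315
Convert 6315 (decimal) → 6315 = 6×1000 + 3×100 + 1×10 + 5 → 六千三百一十五 (Chinese numeral)
六千三百一十五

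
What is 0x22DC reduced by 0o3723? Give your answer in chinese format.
Convert 0x22DC (hexadecimal) → 2×4096 + 2×256 + 13×16 + 12 = 8924 (decimal)
Convert 0o3723 (octal) → 3×512 + 7×64 + 2×8 + 3 = 2003 (decimal)
Compute 8924 - 2003 = 6921
Convert 6921 (decimal) → 6921 = 6×1000 + 9×100 + 2×10 + 1 → 六千九百二十一 (Chinese numeral)
六千九百二十一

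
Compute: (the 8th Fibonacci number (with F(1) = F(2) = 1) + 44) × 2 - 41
Convert the 8th Fibonacci number (with F(1) = F(2) = 1) (Fibonacci index) → 1, 1, 2, 3, 5, 8, 13, 21 → 21 (decimal)
Expression in decimal: (21 + 44) × 2 - 41
Parentheses first: 21 + 44 = 65
Multiply: 65 × 2 = 130
Subtract: 130 - 41 = 89
89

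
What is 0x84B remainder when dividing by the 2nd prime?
Convert 0x84B (hexadecimal) → 8×256 + 4×16 + 11 = 2123 (decimal)
Convert the 2nd prime (prime index) → 3 (decimal)
Compute 2123 mod 3 = 2
2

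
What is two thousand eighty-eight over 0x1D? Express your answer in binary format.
Convert two thousand eighty-eight (English words) → 2×1000 + 88 = 2088 (decimal)
Convert 0x1D (hexadecimal) → 1×16 + 13 = 29 (decimal)
Compute 2088 ÷ 29 = 72
Convert 72 (decimal) → 72 = 64 + 8 → 0b1001000 (binary)
0b1001000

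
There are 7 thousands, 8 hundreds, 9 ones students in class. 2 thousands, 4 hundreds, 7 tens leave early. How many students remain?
Convert 7 thousands, 8 hundreds, 9 ones (place-value notation) → 7×1000 + 8×100 + 9 = 7809 (decimal)
Convert 2 thousands, 4 hundreds, 7 tens (place-value notation) → 2×1000 + 4×100 + 7×10 = 2470 (decimal)
Compute 7809 - 2470 = 5339
5339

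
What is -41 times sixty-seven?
Convert sixty-seven (English words) → 67 (decimal)
Compute -41 × 67 = -2747
-2747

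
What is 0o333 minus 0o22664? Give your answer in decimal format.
Convert 0o333 (octal) → 3×64 + 3×8 + 3 = 219 (decimal)
Convert 0o22664 (octal) → 2×4096 + 2×512 + 6×64 + 6×8 + 4 = 9652 (decimal)
Compute 219 - 9652 = -9433
-9433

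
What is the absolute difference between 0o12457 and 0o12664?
Convert 0o12457 (octal) → 1×4096 + 2×512 + 4×64 + 5×8 + 7 = 5423 (decimal)
Convert 0o12664 (octal) → 1×4096 + 2×512 + 6×64 + 6×8 + 4 = 5556 (decimal)
Compute |5423 - 5556| = 133
133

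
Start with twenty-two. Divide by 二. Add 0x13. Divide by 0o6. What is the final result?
Convert twenty-two (English words) → 22 (decimal)
Start: 22
Convert 二 (Chinese numeral) → 2 (decimal)
22 ÷ 2 = 11
Convert 0x13 (hexadecimal) → 1×16 + 3 = 19 (decimal)
11 + 19 = 30
Convert 0o6 (octal) → 6 (decimal)
30 ÷ 6 = 5
5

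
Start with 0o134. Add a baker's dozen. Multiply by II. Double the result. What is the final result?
Convert 0o134 (octal) → 1×64 + 3×8 + 4 = 92 (decimal)
Start: 92
Convert a baker's dozen (colloquial) → 13 (decimal)
92 + 13 = 105
Convert II (Roman numeral) → 1 + 1 = 2 (decimal)
105 × 2 = 210
210 × 2 = 420
420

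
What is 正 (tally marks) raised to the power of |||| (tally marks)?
Convert 正 (tally marks) → 5 (decimal)
Convert |||| (tally marks) → 4 (decimal)
Compute 5 ^ 4 = 625
625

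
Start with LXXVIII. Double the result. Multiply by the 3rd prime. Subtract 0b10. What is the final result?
Convert LXXVIII (Roman numeral) → 50 + 10 + 10 + 5 + 1 + 1 + 1 = 78 (decimal)
Start: 78
78 × 2 = 156
Convert the 3rd prime (prime index) → 5 (decimal)
156 × 5 = 780
Convert 0b10 (binary) → 2 (decimal)
780 - 2 = 778
778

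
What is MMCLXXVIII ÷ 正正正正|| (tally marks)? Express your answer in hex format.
Convert MMCLXXVIII (Roman numeral) → 1000 + 1000 + 100 + 50 + 10 + 10 + 5 + 1 + 1 + 1 = 2178 (decimal)
Convert 正正正正|| (tally marks) → 5 + 5 + 5 + 5 + 2 = 22 (decimal)
Compute 2178 ÷ 22 = 99
Convert 99 (decimal) → 99 = 6×16 + 3 → 0x63 (hexadecimal)
0x63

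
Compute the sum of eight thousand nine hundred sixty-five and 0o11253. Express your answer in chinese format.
Convert eight thousand nine hundred sixty-five (English words) → 8×1000 + 9×100 + 65 = 8965 (decimal)
Convert 0o11253 (octal) → 1×4096 + 1×512 + 2×64 + 5×8 + 3 = 4779 (decimal)
Compute 8965 + 4779 = 13744
Convert 13744 (decimal) → 13744 = 1×10000 + 3×1000 + 7×100 + 4×10 + 4 → 一万三千七百四十四 (Chinese numeral)
一万三千七百四十四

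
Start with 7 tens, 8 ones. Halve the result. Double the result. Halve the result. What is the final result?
Convert 7 tens, 8 ones (place-value notation) → 7×10 + 8 = 78 (decimal)
Start: 78
78 ÷ 2 = 39
39 × 2 = 78
78 ÷ 2 = 39
39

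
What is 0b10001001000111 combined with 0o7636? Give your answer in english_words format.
Convert 0b10001001000111 (binary) → 8192 + 512 + 64 + 4 + 2 + 1 = 8775 (decimal)
Convert 0o7636 (octal) → 7×512 + 6×64 + 3×8 + 6 = 3998 (decimal)
Compute 8775 + 3998 = 12773
Convert 12773 (decimal) → 12773 = 12×1000 + 7×100 + 73 → twelve thousand seven hundred seventy-three (English words)
twelve thousand seven hundred seventy-three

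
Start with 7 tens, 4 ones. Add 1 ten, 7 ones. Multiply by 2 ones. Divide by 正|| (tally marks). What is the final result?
Convert 7 tens, 4 ones (place-value notation) → 7×10 + 4 = 74 (decimal)
Start: 74
Convert 1 ten, 7 ones (place-value notation) → 1×10 + 7 = 17 (decimal)
74 + 17 = 91
Convert 2 ones (place-value notation) → 2 (decimal)
91 × 2 = 182
Convert 正|| (tally marks) → 5 + 2 = 7 (decimal)
182 ÷ 7 = 26
26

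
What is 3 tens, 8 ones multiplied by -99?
Convert 3 tens, 8 ones (place-value notation) → 3×10 + 8 = 38 (decimal)
Compute 38 × -99 = -3762
-3762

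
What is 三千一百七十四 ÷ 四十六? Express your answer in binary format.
Convert 三千一百七十四 (Chinese numeral) → 3×1000 + 1×100 + 7×10 + 4 = 3174 (decimal)
Convert 四十六 (Chinese numeral) → 4×10 + 6 = 46 (decimal)
Compute 3174 ÷ 46 = 69
Convert 69 (decimal) → 69 = 64 + 4 + 1 → 0b1000101 (binary)
0b1000101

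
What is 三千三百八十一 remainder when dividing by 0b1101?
Convert 三千三百八十一 (Chinese numeral) → 3×1000 + 3×100 + 8×10 + 1 = 3381 (decimal)
Convert 0b1101 (binary) → 8 + 4 + 1 = 13 (decimal)
Compute 3381 mod 13 = 1
1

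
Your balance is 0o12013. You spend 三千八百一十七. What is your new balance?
Convert 0o12013 (octal) → 1×4096 + 2×512 + 1×8 + 3 = 5131 (decimal)
Convert 三千八百一十七 (Chinese numeral) → 3×1000 + 8×100 + 1×10 + 7 = 3817 (decimal)
Compute 5131 - 3817 = 1314
1314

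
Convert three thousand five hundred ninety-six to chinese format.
Convert three thousand five hundred ninety-six (English words) → 3×1000 + 5×100 + 96 = 3596 (decimal)
Convert 3596 (decimal) → 3596 = 3×1000 + 5×100 + 9×10 + 6 → 三千五百九十六 (Chinese numeral)
三千五百九十六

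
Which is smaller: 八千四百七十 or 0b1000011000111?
Convert 八千四百七十 (Chinese numeral) → 8×1000 + 4×100 + 7×10 = 8470 (decimal)
Convert 0b1000011000111 (binary) → 4096 + 128 + 64 + 4 + 2 + 1 = 4295 (decimal)
Compare 8470 vs 4295: smaller = 4295
4295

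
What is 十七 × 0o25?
Convert 十七 (Chinese numeral) → 1×10 + 7 = 17 (decimal)
Convert 0o25 (octal) → 2×8 + 5 = 21 (decimal)
Compute 17 × 21 = 357
357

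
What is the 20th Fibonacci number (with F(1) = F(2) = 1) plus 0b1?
The 20th Fibonacci number (with F(1) = F(2) = 1) = 6765
Convert 0b1 (binary) → 1 (decimal)
Compute 6765 + 1 = 6766
6766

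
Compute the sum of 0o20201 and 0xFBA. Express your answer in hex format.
Convert 0o20201 (octal) → 2×4096 + 2×64 + 1 = 8321 (decimal)
Convert 0xFBA (hexadecimal) → 15×256 + 11×16 + 10 = 4026 (decimal)
Compute 8321 + 4026 = 12347
Convert 12347 (decimal) → 12347 = 3×4096 + 3×16 + 11 → 0x303B (hexadecimal)
0x303B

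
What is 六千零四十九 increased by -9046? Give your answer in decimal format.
Convert 六千零四十九 (Chinese numeral) → 6×1000 + 4×10 + 9 = 6049 (decimal)
Compute 6049 + -9046 = -2997
-2997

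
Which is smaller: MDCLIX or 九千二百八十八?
Convert MDCLIX (Roman numeral) → 1000 + 500 + 100 + 50 + 9 = 1659 (decimal)
Convert 九千二百八十八 (Chinese numeral) → 9×1000 + 2×100 + 8×10 + 8 = 9288 (decimal)
Compare 1659 vs 9288: smaller = 1659
1659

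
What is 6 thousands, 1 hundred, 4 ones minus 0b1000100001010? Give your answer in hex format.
Convert 6 thousands, 1 hundred, 4 ones (place-value notation) → 6×1000 + 1×100 + 4 = 6104 (decimal)
Convert 0b1000100001010 (binary) → 4096 + 256 + 8 + 2 = 4362 (decimal)
Compute 6104 - 4362 = 1742
Convert 1742 (decimal) → 1742 = 6×256 + 12×16 + 14 → 0x6CE (hexadecimal)
0x6CE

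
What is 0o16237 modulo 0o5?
Convert 0o16237 (octal) → 1×4096 + 6×512 + 2×64 + 3×8 + 7 = 7327 (decimal)
Convert 0o5 (octal) → 5 (decimal)
Compute 7327 mod 5 = 2
2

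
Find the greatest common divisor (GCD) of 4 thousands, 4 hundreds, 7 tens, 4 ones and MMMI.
Convert 4 thousands, 4 hundreds, 7 tens, 4 ones (place-value notation) → 4×1000 + 4×100 + 7×10 + 4 = 4474 (decimal)
Convert MMMI (Roman numeral) → 1000 + 1000 + 1000 + 1 = 3001 (decimal)
Compute gcd(4474, 3001) = 1
1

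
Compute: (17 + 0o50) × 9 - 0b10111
Convert 0o50 (octal) → 5×8 = 40 (decimal)
Convert 0b10111 (binary) → 16 + 4 + 2 + 1 = 23 (decimal)
Expression in decimal: (17 + 40) × 9 - 23
Parentheses first: 17 + 40 = 57
Multiply: 57 × 9 = 513
Subtract: 513 - 23 = 490
490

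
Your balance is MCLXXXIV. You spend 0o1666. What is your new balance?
Convert MCLXXXIV (Roman numeral) → 1000 + 100 + 50 + 10 + 10 + 10 + 4 = 1184 (decimal)
Convert 0o1666 (octal) → 1×512 + 6×64 + 6×8 + 6 = 950 (decimal)
Compute 1184 - 950 = 234
234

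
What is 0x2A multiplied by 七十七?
Convert 0x2A (hexadecimal) → 2×16 + 10 = 42 (decimal)
Convert 七十七 (Chinese numeral) → 7×10 + 7 = 77 (decimal)
Compute 42 × 77 = 3234
3234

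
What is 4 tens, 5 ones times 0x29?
Convert 4 tens, 5 ones (place-value notation) → 4×10 + 5 = 45 (decimal)
Convert 0x29 (hexadecimal) → 2×16 + 9 = 41 (decimal)
Compute 45 × 41 = 1845
1845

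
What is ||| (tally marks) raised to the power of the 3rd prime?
Convert ||| (tally marks) → 3 (decimal)
Convert the 3rd prime (prime index) → 5 (decimal)
Compute 3 ^ 5 = 243
243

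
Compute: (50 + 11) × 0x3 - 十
Convert 0x3 (hexadecimal) → 3 (decimal)
Convert 十 (Chinese numeral) → 1×10 = 10 (decimal)
Expression in decimal: (50 + 11) × 3 - 10
Parentheses first: 50 + 11 = 61
Multiply: 61 × 3 = 183
Subtract: 183 - 10 = 173
173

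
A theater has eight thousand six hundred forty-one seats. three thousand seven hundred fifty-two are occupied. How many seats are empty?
Convert eight thousand six hundred forty-one (English words) → 8×1000 + 6×100 + 41 = 8641 (decimal)
Convert three thousand seven hundred fifty-two (English words) → 3×1000 + 7×100 + 52 = 3752 (decimal)
Compute 8641 - 3752 = 4889
4889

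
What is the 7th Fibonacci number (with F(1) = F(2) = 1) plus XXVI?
The 7th Fibonacci number (with F(1) = F(2) = 1): 1, 1, 2, 3, 5, 8, 13 → 13
Convert XXVI (Roman numeral) → 10 + 10 + 5 + 1 = 26 (decimal)
Compute 13 + 26 = 39
39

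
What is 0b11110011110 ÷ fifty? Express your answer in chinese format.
Convert 0b11110011110 (binary) → 1024 + 512 + 256 + 128 + 16 + 8 + 4 + 2 = 1950 (decimal)
Convert fifty (English words) → 50 (decimal)
Compute 1950 ÷ 50 = 39
Convert 39 (decimal) → 39 = 3×10 + 9 → 三十九 (Chinese numeral)
三十九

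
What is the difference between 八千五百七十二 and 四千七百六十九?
Convert 八千五百七十二 (Chinese numeral) → 8×1000 + 5×100 + 7×10 + 2 = 8572 (decimal)
Convert 四千七百六十九 (Chinese numeral) → 4×1000 + 7×100 + 6×10 + 9 = 4769 (decimal)
Difference: |8572 - 4769| = 3803
3803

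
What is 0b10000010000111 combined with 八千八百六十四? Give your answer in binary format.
Convert 0b10000010000111 (binary) → 8192 + 128 + 4 + 2 + 1 = 8327 (decimal)
Convert 八千八百六十四 (Chinese numeral) → 8×1000 + 8×100 + 6×10 + 4 = 8864 (decimal)
Compute 8327 + 8864 = 17191
Convert 17191 (decimal) → 17191 = 16384 + 512 + 256 + 32 + 4 + 2 + 1 → 0b100001100100111 (binary)
0b100001100100111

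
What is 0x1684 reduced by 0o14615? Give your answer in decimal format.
Convert 0x1684 (hexadecimal) → 1×4096 + 6×256 + 8×16 + 4 = 5764 (decimal)
Convert 0o14615 (octal) → 1×4096 + 4×512 + 6×64 + 1×8 + 5 = 6541 (decimal)
Compute 5764 - 6541 = -777
-777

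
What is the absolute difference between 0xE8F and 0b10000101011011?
Convert 0xE8F (hexadecimal) → 14×256 + 8×16 + 15 = 3727 (decimal)
Convert 0b10000101011011 (binary) → 8192 + 256 + 64 + 16 + 8 + 2 + 1 = 8539 (decimal)
Compute |3727 - 8539| = 4812
4812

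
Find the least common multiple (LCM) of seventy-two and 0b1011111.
Convert seventy-two (English words) → 72 (decimal)
Convert 0b1011111 (binary) → 64 + 16 + 8 + 4 + 2 + 1 = 95 (decimal)
Compute lcm(72, 95) = 6840
6840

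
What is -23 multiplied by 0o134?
Convert 0o134 (octal) → 1×64 + 3×8 + 4 = 92 (decimal)
Compute -23 × 92 = -2116
-2116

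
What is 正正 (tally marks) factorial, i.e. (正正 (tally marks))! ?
Convert 正正 (tally marks) → 5 + 5 = 10 (decimal)
Compute 10! = 3628800
3628800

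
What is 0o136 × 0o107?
Convert 0o136 (octal) → 1×64 + 3×8 + 6 = 94 (decimal)
Convert 0o107 (octal) → 1×64 + 7 = 71 (decimal)
Compute 94 × 71 = 6674
6674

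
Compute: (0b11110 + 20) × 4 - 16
Convert 0b11110 (binary) → 16 + 8 + 4 + 2 = 30 (decimal)
Expression in decimal: (30 + 20) × 4 - 16
Parentheses first: 30 + 20 = 50
Multiply: 50 × 4 = 200
Subtract: 200 - 16 = 184
184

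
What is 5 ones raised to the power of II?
Convert 5 ones (place-value notation) → 5 (decimal)
Convert II (Roman numeral) → 1 + 1 = 2 (decimal)
Compute 5 ^ 2 = 25
25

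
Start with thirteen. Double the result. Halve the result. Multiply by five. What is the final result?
Convert thirteen (English words) → 13 (decimal)
Start: 13
13 × 2 = 26
26 ÷ 2 = 13
Convert five (English words) → 5 (decimal)
13 × 5 = 65
65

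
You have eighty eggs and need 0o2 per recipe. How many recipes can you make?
Convert eighty (English words) → 80 (decimal)
Convert 0o2 (octal) → 2 (decimal)
Compute 80 ÷ 2 = 40
40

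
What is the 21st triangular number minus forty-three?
The 21st triangular number = 21×22/2 = 231
Convert forty-three (English words) → 43 (decimal)
Compute 231 - 43 = 188
188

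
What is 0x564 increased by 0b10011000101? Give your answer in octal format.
Convert 0x564 (hexadecimal) → 5×256 + 6×16 + 4 = 1380 (decimal)
Convert 0b10011000101 (binary) → 1024 + 128 + 64 + 4 + 1 = 1221 (decimal)
Compute 1380 + 1221 = 2601
Convert 2601 (decimal) → 2601 = 5×512 + 5×8 + 1 → 0o5051 (octal)
0o5051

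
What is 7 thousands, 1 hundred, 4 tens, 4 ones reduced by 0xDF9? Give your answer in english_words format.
Convert 7 thousands, 1 hundred, 4 tens, 4 ones (place-value notation) → 7×1000 + 1×100 + 4×10 + 4 = 7144 (decimal)
Convert 0xDF9 (hexadecimal) → 13×256 + 15×16 + 9 = 3577 (decimal)
Compute 7144 - 3577 = 3567
Convert 3567 (decimal) → 3567 = 3×1000 + 5×100 + 67 → three thousand five hundred sixty-seven (English words)
three thousand five hundred sixty-seven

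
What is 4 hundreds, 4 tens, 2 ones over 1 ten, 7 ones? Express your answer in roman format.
Convert 4 hundreds, 4 tens, 2 ones (place-value notation) → 4×100 + 4×10 + 2 = 442 (decimal)
Convert 1 ten, 7 ones (place-value notation) → 1×10 + 7 = 17 (decimal)
Compute 442 ÷ 17 = 26
Convert 26 (decimal) → 26 = 10 + 10 + 5 + 1 → XXVI (Roman numeral)
XXVI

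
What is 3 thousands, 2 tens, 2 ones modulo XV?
Convert 3 thousands, 2 tens, 2 ones (place-value notation) → 3×1000 + 2×10 + 2 = 3022 (decimal)
Convert XV (Roman numeral) → 10 + 5 = 15 (decimal)
Compute 3022 mod 15 = 7
7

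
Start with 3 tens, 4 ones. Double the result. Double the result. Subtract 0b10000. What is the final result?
Convert 3 tens, 4 ones (place-value notation) → 3×10 + 4 = 34 (decimal)
Start: 34
34 × 2 = 68
68 × 2 = 136
Convert 0b10000 (binary) → 16 (decimal)
136 - 16 = 120
120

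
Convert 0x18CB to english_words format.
Convert 0x18CB (hexadecimal) → 1×4096 + 8×256 + 12×16 + 11 = 6347 (decimal)
Convert 6347 (decimal) → 6347 = 6×1000 + 3×100 + 47 → six thousand three hundred forty-seven (English words)
six thousand three hundred forty-seven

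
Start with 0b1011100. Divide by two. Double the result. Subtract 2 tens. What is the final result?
Convert 0b1011100 (binary) → 64 + 16 + 8 + 4 = 92 (decimal)
Start: 92
Convert two (English words) → 2 (decimal)
92 ÷ 2 = 46
46 × 2 = 92
Convert 2 tens (place-value notation) → 2×10 = 20 (decimal)
92 - 20 = 72
72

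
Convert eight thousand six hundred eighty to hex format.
Convert eight thousand six hundred eighty (English words) → 8×1000 + 6×100 + 80 = 8680 (decimal)
Convert 8680 (decimal) → 8680 = 2×4096 + 1×256 + 14×16 + 8 → 0x21E8 (hexadecimal)
0x21E8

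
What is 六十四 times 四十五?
Convert 六十四 (Chinese numeral) → 6×10 + 4 = 64 (decimal)
Convert 四十五 (Chinese numeral) → 4×10 + 5 = 45 (decimal)
Compute 64 × 45 = 2880
2880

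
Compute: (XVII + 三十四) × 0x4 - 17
Convert XVII (Roman numeral) → 10 + 5 + 1 + 1 = 17 (decimal)
Convert 三十四 (Chinese numeral) → 3×10 + 4 = 34 (decimal)
Convert 0x4 (hexadecimal) → 4 (decimal)
Expression in decimal: (17 + 34) × 4 - 17
Parentheses first: 17 + 34 = 51
Multiply: 51 × 4 = 204
Subtract: 204 - 17 = 187
187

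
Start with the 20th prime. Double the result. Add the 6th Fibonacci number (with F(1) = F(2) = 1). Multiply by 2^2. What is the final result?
Convert the 20th prime (prime index) → 71 (decimal)
Start: 71
71 × 2 = 142
Convert the 6th Fibonacci number (with F(1) = F(2) = 1) (Fibonacci index) → 1, 1, 2, 3, 5, 8 → 8 (decimal)
142 + 8 = 150
Convert 2^2 (power) → 4 (decimal)
150 × 4 = 600
600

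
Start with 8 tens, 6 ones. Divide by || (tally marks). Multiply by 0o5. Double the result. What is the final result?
Convert 8 tens, 6 ones (place-value notation) → 8×10 + 6 = 86 (decimal)
Start: 86
Convert || (tally marks) → 2 (decimal)
86 ÷ 2 = 43
Convert 0o5 (octal) → 5 (decimal)
43 × 5 = 215
215 × 2 = 430
430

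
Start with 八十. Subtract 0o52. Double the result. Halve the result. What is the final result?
Convert 八十 (Chinese numeral) → 8×10 = 80 (decimal)
Start: 80
Convert 0o52 (octal) → 5×8 + 2 = 42 (decimal)
80 - 42 = 38
38 × 2 = 76
76 ÷ 2 = 38
38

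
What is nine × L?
Convert nine (English words) → 9 (decimal)
Convert L (Roman numeral) → 50 (decimal)
Compute 9 × 50 = 450
450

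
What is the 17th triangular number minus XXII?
The 17th triangular number = 17×18/2 = 153
Convert XXII (Roman numeral) → 10 + 10 + 1 + 1 = 22 (decimal)
Compute 153 - 22 = 131
131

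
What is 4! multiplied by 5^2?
Convert 4! (factorial) → 24 (decimal)
Convert 5^2 (power) → 25 (decimal)
Compute 24 × 25 = 600
600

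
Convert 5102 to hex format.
Convert 5102 (decimal) → 5102 = 1×4096 + 3×256 + 14×16 + 14 → 0x13EE (hexadecimal)
0x13EE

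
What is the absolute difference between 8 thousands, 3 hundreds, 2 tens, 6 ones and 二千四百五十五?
Convert 8 thousands, 3 hundreds, 2 tens, 6 ones (place-value notation) → 8×1000 + 3×100 + 2×10 + 6 = 8326 (decimal)
Convert 二千四百五十五 (Chinese numeral) → 2×1000 + 4×100 + 5×10 + 5 = 2455 (decimal)
Compute |8326 - 2455| = 5871
5871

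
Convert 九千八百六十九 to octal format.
Convert 九千八百六十九 (Chinese numeral) → 9×1000 + 8×100 + 6×10 + 9 = 9869 (decimal)
Convert 9869 (decimal) → 9869 = 2×4096 + 3×512 + 2×64 + 1×8 + 5 → 0o23215 (octal)
0o23215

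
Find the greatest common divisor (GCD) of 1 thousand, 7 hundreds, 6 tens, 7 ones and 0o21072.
Convert 1 thousand, 7 hundreds, 6 tens, 7 ones (place-value notation) → 1×1000 + 7×100 + 6×10 + 7 = 1767 (decimal)
Convert 0o21072 (octal) → 2×4096 + 1×512 + 7×8 + 2 = 8762 (decimal)
Compute gcd(1767, 8762) = 1
1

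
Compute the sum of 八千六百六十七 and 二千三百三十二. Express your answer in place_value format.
Convert 八千六百六十七 (Chinese numeral) → 8×1000 + 6×100 + 6×10 + 7 = 8667 (decimal)
Convert 二千三百三十二 (Chinese numeral) → 2×1000 + 3×100 + 3×10 + 2 = 2332 (decimal)
Compute 8667 + 2332 = 10999
Convert 10999 (decimal) → 10999 = 10×1000 + 9×100 + 9×10 + 9 → 10 thousands, 9 hundreds, 9 tens, 9 ones (place-value notation)
10 thousands, 9 hundreds, 9 tens, 9 ones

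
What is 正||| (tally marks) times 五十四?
Convert 正||| (tally marks) → 5 + 3 = 8 (decimal)
Convert 五十四 (Chinese numeral) → 5×10 + 4 = 54 (decimal)
Compute 8 × 54 = 432
432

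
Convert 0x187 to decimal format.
Convert 0x187 (hexadecimal) → 1×256 + 8×16 + 7 = 391 (decimal)
391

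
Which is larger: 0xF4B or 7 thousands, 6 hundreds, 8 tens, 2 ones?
Convert 0xF4B (hexadecimal) → 15×256 + 4×16 + 11 = 3915 (decimal)
Convert 7 thousands, 6 hundreds, 8 tens, 2 ones (place-value notation) → 7×1000 + 6×100 + 8×10 + 2 = 7682 (decimal)
Compare 3915 vs 7682: larger = 7682
7682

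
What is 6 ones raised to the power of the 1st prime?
Convert 6 ones (place-value notation) → 6 (decimal)
Convert the 1st prime (prime index) → 2 (decimal)
Compute 6 ^ 2 = 36
36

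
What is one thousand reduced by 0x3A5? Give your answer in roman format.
Convert one thousand (English words) → 1×1000 = 1000 (decimal)
Convert 0x3A5 (hexadecimal) → 3×256 + 10×16 + 5 = 933 (decimal)
Compute 1000 - 933 = 67
Convert 67 (decimal) → 67 = 50 + 10 + 5 + 1 + 1 → LXVII (Roman numeral)
LXVII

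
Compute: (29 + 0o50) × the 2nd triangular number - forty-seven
Convert 0o50 (octal) → 5×8 = 40 (decimal)
Convert the 2nd triangular number (triangular index) → 2×3/2 = 3 (decimal)
Convert forty-seven (English words) → 47 (decimal)
Expression in decimal: (29 + 40) × 3 - 47
Parentheses first: 29 + 40 = 69
Multiply: 69 × 3 = 207
Subtract: 207 - 47 = 160
160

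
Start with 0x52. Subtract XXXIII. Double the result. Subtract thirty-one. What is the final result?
Convert 0x52 (hexadecimal) → 5×16 + 2 = 82 (decimal)
Start: 82
Convert XXXIII (Roman numeral) → 10 + 10 + 10 + 1 + 1 + 1 = 33 (decimal)
82 - 33 = 49
49 × 2 = 98
Convert thirty-one (English words) → 31 (decimal)
98 - 31 = 67
67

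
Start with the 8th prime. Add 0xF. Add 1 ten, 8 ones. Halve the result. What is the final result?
Convert the 8th prime (prime index) → 19 (decimal)
Start: 19
Convert 0xF (hexadecimal) → 15 (decimal)
19 + 15 = 34
Convert 1 ten, 8 ones (place-value notation) → 1×10 + 8 = 18 (decimal)
34 + 18 = 52
52 ÷ 2 = 26
26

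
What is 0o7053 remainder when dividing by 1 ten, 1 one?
Convert 0o7053 (octal) → 7×512 + 5×8 + 3 = 3627 (decimal)
Convert 1 ten, 1 one (place-value notation) → 1×10 + 1 = 11 (decimal)
Compute 3627 mod 11 = 8
8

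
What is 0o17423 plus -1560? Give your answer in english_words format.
Convert 0o17423 (octal) → 1×4096 + 7×512 + 4×64 + 2×8 + 3 = 7955 (decimal)
Compute 7955 + -1560 = 6395
Convert 6395 (decimal) → 6395 = 6×1000 + 3×100 + 95 → six thousand three hundred ninety-five (English words)
six thousand three hundred ninety-five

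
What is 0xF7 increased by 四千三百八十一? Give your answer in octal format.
Convert 0xF7 (hexadecimal) → 15×16 + 7 = 247 (decimal)
Convert 四千三百八十一 (Chinese numeral) → 4×1000 + 3×100 + 8×10 + 1 = 4381 (decimal)
Compute 247 + 4381 = 4628
Convert 4628 (decimal) → 4628 = 1×4096 + 1×512 + 2×8 + 4 → 0o11024 (octal)
0o11024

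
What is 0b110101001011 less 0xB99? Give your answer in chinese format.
Convert 0b110101001011 (binary) → 2048 + 1024 + 256 + 64 + 8 + 2 + 1 = 3403 (decimal)
Convert 0xB99 (hexadecimal) → 11×256 + 9×16 + 9 = 2969 (decimal)
Compute 3403 - 2969 = 434
Convert 434 (decimal) → 434 = 4×100 + 3×10 + 4 → 四百三十四 (Chinese numeral)
四百三十四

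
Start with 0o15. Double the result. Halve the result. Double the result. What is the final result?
Convert 0o15 (octal) → 1×8 + 5 = 13 (decimal)
Start: 13
13 × 2 = 26
26 ÷ 2 = 13
13 × 2 = 26
26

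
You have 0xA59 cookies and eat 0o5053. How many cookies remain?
Convert 0xA59 (hexadecimal) → 10×256 + 5×16 + 9 = 2649 (decimal)
Convert 0o5053 (octal) → 5×512 + 5×8 + 3 = 2603 (decimal)
Compute 2649 - 2603 = 46
46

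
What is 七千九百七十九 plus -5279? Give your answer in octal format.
Convert 七千九百七十九 (Chinese numeral) → 7×1000 + 9×100 + 7×10 + 9 = 7979 (decimal)
Compute 7979 + -5279 = 2700
Convert 2700 (decimal) → 2700 = 5×512 + 2×64 + 1×8 + 4 → 0o5214 (octal)
0o5214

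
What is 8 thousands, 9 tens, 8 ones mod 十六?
Convert 8 thousands, 9 tens, 8 ones (place-value notation) → 8×1000 + 9×10 + 8 = 8098 (decimal)
Convert 十六 (Chinese numeral) → 1×10 + 6 = 16 (decimal)
Compute 8098 mod 16 = 2
2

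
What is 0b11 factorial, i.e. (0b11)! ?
Convert 0b11 (binary) → 2 + 1 = 3 (decimal)
Compute 3! = 6
6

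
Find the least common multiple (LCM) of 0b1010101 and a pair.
Convert 0b1010101 (binary) → 64 + 16 + 4 + 1 = 85 (decimal)
Convert a pair (colloquial) → 2 (decimal)
Compute lcm(85, 2) = 170
170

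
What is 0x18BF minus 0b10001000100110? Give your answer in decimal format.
Convert 0x18BF (hexadecimal) → 1×4096 + 8×256 + 11×16 + 15 = 6335 (decimal)
Convert 0b10001000100110 (binary) → 8192 + 512 + 32 + 4 + 2 = 8742 (decimal)
Compute 6335 - 8742 = -2407
-2407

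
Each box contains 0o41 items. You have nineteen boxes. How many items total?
Convert 0o41 (octal) → 4×8 + 1 = 33 (decimal)
Convert nineteen (English words) → 19 (decimal)
Compute 33 × 19 = 627
627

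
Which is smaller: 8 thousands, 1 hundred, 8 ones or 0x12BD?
Convert 8 thousands, 1 hundred, 8 ones (place-value notation) → 8×1000 + 1×100 + 8 = 8108 (decimal)
Convert 0x12BD (hexadecimal) → 1×4096 + 2×256 + 11×16 + 13 = 4797 (decimal)
Compare 8108 vs 4797: smaller = 4797
4797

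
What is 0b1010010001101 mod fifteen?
Convert 0b1010010001101 (binary) → 4096 + 1024 + 128 + 8 + 4 + 1 = 5261 (decimal)
Convert fifteen (English words) → 15 (decimal)
Compute 5261 mod 15 = 11
11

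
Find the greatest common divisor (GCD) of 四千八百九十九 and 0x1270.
Convert 四千八百九十九 (Chinese numeral) → 4×1000 + 8×100 + 9×10 + 9 = 4899 (decimal)
Convert 0x1270 (hexadecimal) → 1×4096 + 2×256 + 7×16 = 4720 (decimal)
Compute gcd(4899, 4720) = 1
1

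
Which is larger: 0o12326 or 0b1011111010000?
Convert 0o12326 (octal) → 1×4096 + 2×512 + 3×64 + 2×8 + 6 = 5334 (decimal)
Convert 0b1011111010000 (binary) → 4096 + 1024 + 512 + 256 + 128 + 64 + 16 = 6096 (decimal)
Compare 5334 vs 6096: larger = 6096
6096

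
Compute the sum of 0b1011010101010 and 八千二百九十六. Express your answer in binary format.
Convert 0b1011010101010 (binary) → 4096 + 1024 + 512 + 128 + 32 + 8 + 2 = 5802 (decimal)
Convert 八千二百九十六 (Chinese numeral) → 8×1000 + 2×100 + 9×10 + 6 = 8296 (decimal)
Compute 5802 + 8296 = 14098
Convert 14098 (decimal) → 14098 = 8192 + 4096 + 1024 + 512 + 256 + 16 + 2 → 0b11011100010010 (binary)
0b11011100010010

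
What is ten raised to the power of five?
Convert ten (English words) → 10 (decimal)
Convert five (English words) → 5 (decimal)
Compute 10 ^ 5 = 100000
100000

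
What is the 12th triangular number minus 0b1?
The 12th triangular number = 12×13/2 = 78
Convert 0b1 (binary) → 1 (decimal)
Compute 78 - 1 = 77
77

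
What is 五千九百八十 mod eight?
Convert 五千九百八十 (Chinese numeral) → 5×1000 + 9×100 + 8×10 = 5980 (decimal)
Convert eight (English words) → 8 (decimal)
Compute 5980 mod 8 = 4
4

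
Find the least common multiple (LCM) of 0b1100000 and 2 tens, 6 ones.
Convert 0b1100000 (binary) → 64 + 32 = 96 (decimal)
Convert 2 tens, 6 ones (place-value notation) → 2×10 + 6 = 26 (decimal)
Compute lcm(96, 26) = 1248
1248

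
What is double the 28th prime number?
The 28th prime number = 107
Compute 107 × 2 = 214
214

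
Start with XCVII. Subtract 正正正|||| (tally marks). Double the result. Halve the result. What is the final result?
Convert XCVII (Roman numeral) → 90 + 5 + 1 + 1 = 97 (decimal)
Start: 97
Convert 正正正|||| (tally marks) → 5 + 5 + 5 + 4 = 19 (decimal)
97 - 19 = 78
78 × 2 = 156
156 ÷ 2 = 78
78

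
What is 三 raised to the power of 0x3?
Convert 三 (Chinese numeral) → 3 (decimal)
Convert 0x3 (hexadecimal) → 3 (decimal)
Compute 3 ^ 3 = 27
27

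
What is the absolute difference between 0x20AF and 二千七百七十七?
Convert 0x20AF (hexadecimal) → 2×4096 + 10×16 + 15 = 8367 (decimal)
Convert 二千七百七十七 (Chinese numeral) → 2×1000 + 7×100 + 7×10 + 7 = 2777 (decimal)
Compute |8367 - 2777| = 5590
5590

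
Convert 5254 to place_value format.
Convert 5254 (decimal) → 5254 = 5×1000 + 2×100 + 5×10 + 4 → 5 thousands, 2 hundreds, 5 tens, 4 ones (place-value notation)
5 thousands, 2 hundreds, 5 tens, 4 ones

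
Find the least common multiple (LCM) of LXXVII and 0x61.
Convert LXXVII (Roman numeral) → 50 + 10 + 10 + 5 + 1 + 1 = 77 (decimal)
Convert 0x61 (hexadecimal) → 6×16 + 1 = 97 (decimal)
Compute lcm(77, 97) = 7469
7469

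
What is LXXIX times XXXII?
Convert LXXIX (Roman numeral) → 50 + 10 + 10 + 9 = 79 (decimal)
Convert XXXII (Roman numeral) → 10 + 10 + 10 + 1 + 1 = 32 (decimal)
Compute 79 × 32 = 2528
2528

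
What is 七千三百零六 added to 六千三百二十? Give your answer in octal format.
Convert 七千三百零六 (Chinese numeral) → 7×1000 + 3×100 + 6 = 7306 (decimal)
Convert 六千三百二十 (Chinese numeral) → 6×1000 + 3×100 + 2×10 = 6320 (decimal)
Compute 7306 + 6320 = 13626
Convert 13626 (decimal) → 13626 = 3×4096 + 2×512 + 4×64 + 7×8 + 2 → 0o32472 (octal)
0o32472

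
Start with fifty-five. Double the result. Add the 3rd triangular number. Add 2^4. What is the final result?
Convert fifty-five (English words) → 55 (decimal)
Start: 55
55 × 2 = 110
Convert the 3rd triangular number (triangular index) → 3×4/2 = 6 (decimal)
110 + 6 = 116
Convert 2^4 (power) → 16 (decimal)
116 + 16 = 132
132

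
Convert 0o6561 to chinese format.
Convert 0o6561 (octal) → 6×512 + 5×64 + 6×8 + 1 = 3441 (decimal)
Convert 3441 (decimal) → 3441 = 3×1000 + 4×100 + 4×10 + 1 → 三千四百四十一 (Chinese numeral)
三千四百四十一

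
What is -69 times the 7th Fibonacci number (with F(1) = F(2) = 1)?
Convert the 7th Fibonacci number (with F(1) = F(2) = 1) (Fibonacci index) → 1, 1, 2, 3, 5, 8, 13 → 13 (decimal)
Compute -69 × 13 = -897
-897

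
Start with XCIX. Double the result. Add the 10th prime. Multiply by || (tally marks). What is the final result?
Convert XCIX (Roman numeral) → 90 + 9 = 99 (decimal)
Start: 99
99 × 2 = 198
Convert the 10th prime (prime index) → 29 (decimal)
198 + 29 = 227
Convert || (tally marks) → 2 (decimal)
227 × 2 = 454
454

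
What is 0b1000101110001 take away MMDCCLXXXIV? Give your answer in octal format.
Convert 0b1000101110001 (binary) → 4096 + 256 + 64 + 32 + 16 + 1 = 4465 (decimal)
Convert MMDCCLXXXIV (Roman numeral) → 1000 + 1000 + 500 + 100 + 100 + 50 + 10 + 10 + 10 + 4 = 2784 (decimal)
Compute 4465 - 2784 = 1681
Convert 1681 (decimal) → 1681 = 3×512 + 2×64 + 2×8 + 1 → 0o3221 (octal)
0o3221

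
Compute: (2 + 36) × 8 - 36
Parentheses first: 2 + 36 = 38
Multiply: 38 × 8 = 304
Subtract: 304 - 36 = 268
268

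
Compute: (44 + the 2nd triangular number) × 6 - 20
Convert the 2nd triangular number (triangular index) → 2×3/2 = 3 (decimal)
Expression in decimal: (44 + 3) × 6 - 20
Parentheses first: 44 + 3 = 47
Multiply: 47 × 6 = 282
Subtract: 282 - 20 = 262
262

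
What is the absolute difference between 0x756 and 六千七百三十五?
Convert 0x756 (hexadecimal) → 7×256 + 5×16 + 6 = 1878 (decimal)
Convert 六千七百三十五 (Chinese numeral) → 6×1000 + 7×100 + 3×10 + 5 = 6735 (decimal)
Compute |1878 - 6735| = 4857
4857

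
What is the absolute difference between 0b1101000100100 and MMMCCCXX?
Convert 0b1101000100100 (binary) → 4096 + 2048 + 512 + 32 + 4 = 6692 (decimal)
Convert MMMCCCXX (Roman numeral) → 1000 + 1000 + 1000 + 100 + 100 + 100 + 10 + 10 = 3320 (decimal)
Compute |6692 - 3320| = 3372
3372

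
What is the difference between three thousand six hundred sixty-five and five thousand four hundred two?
Convert three thousand six hundred sixty-five (English words) → 3×1000 + 6×100 + 65 = 3665 (decimal)
Convert five thousand four hundred two (English words) → 5×1000 + 4×100 + 2 = 5402 (decimal)
Difference: |3665 - 5402| = 1737
1737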